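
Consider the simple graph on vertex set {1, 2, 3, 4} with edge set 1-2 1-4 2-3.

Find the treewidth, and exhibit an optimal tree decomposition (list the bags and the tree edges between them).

Treewidth 1.
Bags: B1 = {1, 4}  B2 = {1, 2}  B3 = {2, 3}
Tree: B1–B2, B2–B3

Every bag has size at most 2, so the width is 2 − 1 = 1 and tw(G) ≤ 1. Any graph with an edge has treewidth ≥ 1, and G has the edge 4–1. The upper and lower bounds meet at 1, so that is the treewidth.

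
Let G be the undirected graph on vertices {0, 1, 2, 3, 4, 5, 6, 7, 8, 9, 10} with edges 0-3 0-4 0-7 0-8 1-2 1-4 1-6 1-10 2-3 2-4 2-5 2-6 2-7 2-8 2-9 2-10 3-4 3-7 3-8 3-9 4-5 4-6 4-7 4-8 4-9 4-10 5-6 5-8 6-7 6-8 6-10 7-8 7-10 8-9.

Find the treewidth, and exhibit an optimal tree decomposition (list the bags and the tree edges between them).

Treewidth 4.
One optimal decomposition is:
Bags: B1 = {2, 3, 4, 7, 8}  B2 = {2, 4, 6, 7, 8}  B3 = {2, 4, 6, 7, 10}  B4 = {1, 2, 4, 6, 10}  B5 = {2, 3, 4, 8, 9}  B6 = {0, 3, 4, 7, 8}  B7 = {2, 4, 5, 6, 8}
Tree: B1–B2, B2–B3, B3–B4, B1–B5, B1–B6, B2–B7

The largest bag has 5 vertices, giving width 4; this decomposition certifies tw(G) ≤ 4. On the other hand G contains the 5-clique {0, 3, 4, 7, 8}. A clique must lie in a single bag of any decomposition, so no decomposition can have width below 4. Combining the bounds, tw(G) = 4.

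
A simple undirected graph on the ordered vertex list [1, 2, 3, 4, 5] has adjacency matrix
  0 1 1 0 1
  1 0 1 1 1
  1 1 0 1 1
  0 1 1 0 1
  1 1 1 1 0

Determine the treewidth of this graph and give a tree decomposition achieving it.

Treewidth 3.
One optimal decomposition is:
Bags: B1 = {1, 2, 3, 5}  B2 = {2, 3, 4, 5}
Tree: B1–B2

Each bag holds 4 vertices, so the decomposition has width 3, which upper-bounds the treewidth. Conversely, {1, 2, 3, 5} is a clique of size 4, and the vertices of any clique must share a bag in every tree decomposition; so some bag has ≥ 4 vertices and tw(G) ≥ 3. Hence tw(G) = 3 exactly.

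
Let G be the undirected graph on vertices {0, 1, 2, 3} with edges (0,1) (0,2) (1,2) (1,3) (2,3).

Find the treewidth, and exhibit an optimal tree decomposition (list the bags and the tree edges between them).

The largest bag has 3 vertices, giving width 2; this decomposition certifies tw(G) ≤ 2. On the other hand G contains the 3-clique {0, 1, 2}. A clique must lie in a single bag of any decomposition, so no decomposition can have width below 2. The upper and lower bounds meet at 2, so that is the treewidth.

Treewidth 2.
One such decomposition:
Bags: B1 = {1, 2, 3}  B2 = {0, 1, 2}
Tree: B1–B2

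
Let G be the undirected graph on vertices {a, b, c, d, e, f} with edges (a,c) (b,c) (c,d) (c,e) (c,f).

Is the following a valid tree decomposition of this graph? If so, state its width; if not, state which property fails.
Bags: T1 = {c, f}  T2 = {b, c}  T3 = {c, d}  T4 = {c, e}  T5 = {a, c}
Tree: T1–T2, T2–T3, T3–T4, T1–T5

Yes; width 1.

Vertex coverage: the bags together contain {a, b, c, d, e, f}, the full vertex set. Edge coverage: each edge of G has both endpoints in at least one bag. Running intersection: for every vertex, the bags containing it form a connected subtree. All three properties hold, so this is a valid tree decomposition of width max|bag| − 1 = 1, and hence tw(G) ≤ 1.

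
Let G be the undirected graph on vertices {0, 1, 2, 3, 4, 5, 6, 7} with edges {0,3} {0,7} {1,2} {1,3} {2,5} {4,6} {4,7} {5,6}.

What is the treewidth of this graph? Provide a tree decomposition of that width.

Treewidth 2.
One optimal decomposition is:
Bags: B1 = {4, 6, 7}  B2 = {0, 6, 7}  B3 = {0, 3, 6}  B4 = {1, 3, 6}  B5 = {1, 2, 6}  B6 = {2, 5, 6}
Tree: B1–B2, B2–B3, B3–B4, B4–B5, B5–B6

Every bag has size at most 3, so the width is 3 − 1 = 2 and tw(G) ≤ 2. The edges 6–4–7–0–3–1–2–5–6 form a cycle, so G is not a tree and its treewidth is at least 2. Therefore the treewidth is 2.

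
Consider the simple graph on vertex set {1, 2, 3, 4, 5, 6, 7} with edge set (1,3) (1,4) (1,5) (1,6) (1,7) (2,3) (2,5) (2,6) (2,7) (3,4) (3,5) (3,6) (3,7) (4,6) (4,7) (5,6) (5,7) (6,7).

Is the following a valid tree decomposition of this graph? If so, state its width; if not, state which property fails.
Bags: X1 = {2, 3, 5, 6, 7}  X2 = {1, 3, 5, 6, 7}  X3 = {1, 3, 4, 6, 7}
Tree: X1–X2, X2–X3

Checking the three conditions: (i) the bags cover all of {1, 2, 3, 4, 5, 6, 7}; (ii) for each edge, some bag contains both endpoints; (iii) the bags containing any fixed vertex form a subtree. All hold, so the decomposition is valid with width 5 − 1 = 4.

Yes; width 4.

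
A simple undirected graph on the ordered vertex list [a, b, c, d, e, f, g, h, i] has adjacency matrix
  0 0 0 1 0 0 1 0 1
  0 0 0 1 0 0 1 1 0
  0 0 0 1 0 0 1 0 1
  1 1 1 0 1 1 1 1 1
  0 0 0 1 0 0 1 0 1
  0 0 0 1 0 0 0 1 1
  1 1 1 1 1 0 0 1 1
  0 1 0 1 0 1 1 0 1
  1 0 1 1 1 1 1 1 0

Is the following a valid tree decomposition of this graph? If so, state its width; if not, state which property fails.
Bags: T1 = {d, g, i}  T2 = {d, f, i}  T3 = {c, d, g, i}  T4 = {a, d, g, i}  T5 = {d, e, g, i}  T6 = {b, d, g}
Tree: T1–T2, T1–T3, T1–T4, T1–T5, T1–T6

No — vertex h appears in no bag.

A tree decomposition must satisfy three properties: every vertex lies in some bag; for every edge, both endpoints lie together in some bag; and for every vertex, the bags containing it form a connected subtree. Here vertex h appears in no bag, so the decomposition is invalid.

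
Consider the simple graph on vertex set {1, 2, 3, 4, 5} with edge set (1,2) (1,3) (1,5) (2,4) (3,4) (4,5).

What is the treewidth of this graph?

2

A width-2 tree decomposition is:
Bags: B1 = {1, 4, 5}  B2 = {1, 2, 4}  B3 = {1, 3, 4}
Tree: B1–B2, B2–B3
Every bag has size at most 3, so the width is 3 − 1 = 2 and tw(G) ≤ 2. Since 4–5–1–2–4 is a cycle in G, G is not acyclic. Forests are exactly the graphs of treewidth ≤ 1, so tw(G) ≥ 2. Therefore the treewidth is 2.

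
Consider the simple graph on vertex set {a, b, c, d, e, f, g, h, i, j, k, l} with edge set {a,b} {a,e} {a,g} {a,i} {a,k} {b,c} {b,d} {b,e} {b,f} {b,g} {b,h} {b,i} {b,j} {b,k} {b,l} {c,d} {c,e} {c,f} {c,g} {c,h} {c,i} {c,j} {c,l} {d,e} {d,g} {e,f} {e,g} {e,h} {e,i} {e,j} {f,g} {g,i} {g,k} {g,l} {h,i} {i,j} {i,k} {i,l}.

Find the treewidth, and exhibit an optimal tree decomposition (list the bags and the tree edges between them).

The largest bag has 5 vertices, giving width 4; this decomposition certifies tw(G) ≤ 4. For the lower bound, the 5 vertices {b, c, d, e, g} are pairwise adjacent, and any tree decomposition puts a clique entirely inside one bag — forcing width ≥ 4. The upper and lower bounds meet at 4, so that is the treewidth.

Treewidth 4.
One optimal decomposition is:
Bags: B1 = {b, c, e, g, i}  B2 = {b, c, e, h, i}  B3 = {b, c, e, i, j}  B4 = {b, c, d, e, g}  B5 = {b, c, g, i, l}  B6 = {b, c, e, f, g}  B7 = {a, b, e, g, i}  B8 = {a, b, g, i, k}
Tree: B1–B2, B2–B3, B1–B4, B1–B5, B4–B6, B1–B7, B7–B8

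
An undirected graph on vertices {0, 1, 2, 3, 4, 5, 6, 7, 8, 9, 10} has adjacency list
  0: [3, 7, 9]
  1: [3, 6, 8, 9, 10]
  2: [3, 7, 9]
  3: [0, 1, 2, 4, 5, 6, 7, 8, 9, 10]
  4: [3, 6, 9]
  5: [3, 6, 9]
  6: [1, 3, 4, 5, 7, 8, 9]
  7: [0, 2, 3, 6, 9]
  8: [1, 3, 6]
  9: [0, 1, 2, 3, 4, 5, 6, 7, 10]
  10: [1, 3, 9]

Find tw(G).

A width-3 tree decomposition is:
Bags: B1 = {3, 6, 7, 9}  B2 = {2, 3, 7, 9}  B3 = {3, 4, 6, 9}  B4 = {1, 3, 6, 9}  B5 = {3, 5, 6, 9}  B6 = {0, 3, 7, 9}  B7 = {1, 3, 6, 8}  B8 = {1, 3, 9, 10}
Tree: B1–B2, B1–B3, B1–B4, B1–B5, B2–B6, B4–B7, B4–B8
The largest bag has 4 vertices, giving width 3; this decomposition certifies tw(G) ≤ 3. For the lower bound, the 4 vertices {1, 3, 6, 8} are pairwise adjacent, and any tree decomposition puts a clique entirely inside one bag — forcing width ≥ 3. Combining the bounds, tw(G) = 3.

3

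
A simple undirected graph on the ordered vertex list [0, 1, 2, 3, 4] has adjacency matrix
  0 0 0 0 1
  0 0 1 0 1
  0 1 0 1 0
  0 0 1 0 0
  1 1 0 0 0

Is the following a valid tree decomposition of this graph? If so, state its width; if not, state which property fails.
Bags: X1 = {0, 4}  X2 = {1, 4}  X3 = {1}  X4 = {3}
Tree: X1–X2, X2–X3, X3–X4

A tree decomposition must satisfy three properties: every vertex lies in some bag; for every edge, both endpoints lie together in some bag; and for every vertex, the bags containing it form a connected subtree. Here vertex 2 appears in no bag, so the decomposition is invalid.

No — vertex 2 appears in no bag.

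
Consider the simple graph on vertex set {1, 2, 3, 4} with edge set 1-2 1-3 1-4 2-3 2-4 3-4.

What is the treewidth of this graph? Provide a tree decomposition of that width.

Treewidth 3.
Bags: B1 = {1, 2, 3, 4}
Tree: (single bag)

With just one bag of size 4, the width is 4 − 1 = 3, so tw(G) ≤ 3. Conversely, {1, 2, 3, 4} is a clique of size 4, and the vertices of any clique must share a bag in every tree decomposition; so some bag has ≥ 4 vertices and tw(G) ≥ 3. Hence tw(G) = 3 exactly.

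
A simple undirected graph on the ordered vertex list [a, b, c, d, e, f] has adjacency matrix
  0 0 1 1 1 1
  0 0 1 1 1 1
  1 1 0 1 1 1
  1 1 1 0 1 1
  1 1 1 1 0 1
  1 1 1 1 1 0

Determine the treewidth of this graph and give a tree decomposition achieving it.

The largest bag has 5 vertices, giving width 4; this decomposition certifies tw(G) ≤ 4. For the lower bound, the 5 vertices {a, c, d, e, f} are pairwise adjacent, and any tree decomposition puts a clique entirely inside one bag — forcing width ≥ 4. The upper and lower bounds meet at 4, so that is the treewidth.

Treewidth 4.
One optimal decomposition is:
Bags: B1 = {b, c, d, e, f}  B2 = {a, c, d, e, f}
Tree: B1–B2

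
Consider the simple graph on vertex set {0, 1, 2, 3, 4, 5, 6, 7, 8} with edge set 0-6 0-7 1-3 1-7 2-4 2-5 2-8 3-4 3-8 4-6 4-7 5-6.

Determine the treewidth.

A width-3 tree decomposition is:
Bags: B1 = {0, 1, 6, 7}  B2 = {1, 4, 6, 7}  B3 = {1, 3, 4, 6}  B4 = {3, 4, 5, 6}  B5 = {2, 3, 4, 5}  B6 = {2, 3, 5, 8}
Tree: B1–B2, B2–B3, B3–B4, B4–B5, B5–B6
Every bag has size at most 4, so the width is 4 − 1 = 3 and tw(G) ≤ 3. For the lower bound: the 4 vertex sets {0,1,7}, {6}, {4}, {2,3,5,8} are disjoint, each induces a connected subgraph, and every pair is joined by at least one edge of G. Contracting each set to a single vertex therefore yields K_{4} as a minor, and since treewidth is minor-monotone, tw(G) ≥ tw(K_{4}) = 3. Hence tw(G) = 3 exactly.

3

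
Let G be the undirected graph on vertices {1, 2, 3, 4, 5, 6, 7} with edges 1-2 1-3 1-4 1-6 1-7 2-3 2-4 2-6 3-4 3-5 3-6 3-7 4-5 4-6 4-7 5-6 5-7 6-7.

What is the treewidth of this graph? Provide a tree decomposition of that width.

Treewidth 4.
One such decomposition:
Bags: B1 = {1, 3, 4, 6, 7}  B2 = {1, 2, 3, 4, 6}  B3 = {3, 4, 5, 6, 7}
Tree: B1–B2, B1–B3

Every bag has size at most 5, so the width is 5 − 1 = 4 and tw(G) ≤ 4. On the other hand G contains the 5-clique {1, 2, 3, 4, 6}. A clique must lie in a single bag of any decomposition, so no decomposition can have width below 4. Hence tw(G) = 4 exactly.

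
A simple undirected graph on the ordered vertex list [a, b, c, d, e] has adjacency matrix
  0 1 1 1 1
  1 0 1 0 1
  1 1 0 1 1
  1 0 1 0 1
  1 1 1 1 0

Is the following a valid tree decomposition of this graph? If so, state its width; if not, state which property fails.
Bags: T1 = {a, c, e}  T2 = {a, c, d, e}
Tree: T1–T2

A tree decomposition must satisfy three properties: every vertex lies in some bag; for every edge, both endpoints lie together in some bag; and for every vertex, the bags containing it form a connected subtree. Here vertex b appears in no bag, so the decomposition is invalid.

No — vertex b appears in no bag.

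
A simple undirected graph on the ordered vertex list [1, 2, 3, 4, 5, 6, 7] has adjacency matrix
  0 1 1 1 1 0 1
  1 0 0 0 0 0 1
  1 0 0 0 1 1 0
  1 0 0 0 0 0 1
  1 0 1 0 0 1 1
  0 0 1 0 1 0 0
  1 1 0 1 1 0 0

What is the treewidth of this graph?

2

A width-2 tree decomposition is:
Bags: B1 = {3, 5, 6}  B2 = {1, 3, 5}  B3 = {1, 5, 7}  B4 = {1, 2, 7}  B5 = {1, 4, 7}
Tree: B1–B2, B2–B3, B3–B4, B4–B5
Every bag has size at most 3, so the width is 3 − 1 = 2 and tw(G) ≤ 2. For the lower bound, the 3 vertices {1, 3, 5} are pairwise adjacent, and any tree decomposition puts a clique entirely inside one bag — forcing width ≥ 2. Therefore the treewidth is 2.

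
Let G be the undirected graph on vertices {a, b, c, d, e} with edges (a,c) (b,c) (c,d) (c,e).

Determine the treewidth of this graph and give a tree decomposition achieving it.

Each bag holds 2 vertices, so the decomposition has width 1, which upper-bounds the treewidth. G has an edge, so its treewidth is at least 1. Hence tw(G) = 1 exactly.

Treewidth 1.
One optimal decomposition is:
Bags: B1 = {b, c}  B2 = {c, e}  B3 = {c, d}  B4 = {a, c}
Tree: B1–B2, B2–B3, B1–B4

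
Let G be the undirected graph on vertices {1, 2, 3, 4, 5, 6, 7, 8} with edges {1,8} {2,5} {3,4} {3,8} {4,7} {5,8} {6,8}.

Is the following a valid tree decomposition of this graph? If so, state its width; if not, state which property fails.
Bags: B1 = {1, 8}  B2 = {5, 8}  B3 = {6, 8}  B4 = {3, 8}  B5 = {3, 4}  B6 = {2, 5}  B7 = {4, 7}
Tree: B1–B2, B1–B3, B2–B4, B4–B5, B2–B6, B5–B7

Every vertex of G appears in some bag (union = {1, 2, 3, 4, 5, 6, 7, 8}); every edge is covered by a bag; and for each vertex v the set of bags containing v is connected in the bag tree. The decomposition is therefore valid. The largest bag has 2 vertices, so the width is 1.

Yes; width 1.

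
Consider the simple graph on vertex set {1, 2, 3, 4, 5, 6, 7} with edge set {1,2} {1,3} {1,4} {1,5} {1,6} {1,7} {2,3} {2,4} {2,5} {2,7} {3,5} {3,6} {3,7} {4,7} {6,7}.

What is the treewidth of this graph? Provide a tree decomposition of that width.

Each bag holds 4 vertices, so the decomposition has width 3, which upper-bounds the treewidth. On the other hand G contains the 4-clique {1, 2, 3, 5}. A clique must lie in a single bag of any decomposition, so no decomposition can have width below 3. Combining the bounds, tw(G) = 3.

Treewidth 3.
One optimal decomposition is:
Bags: B1 = {1, 2, 3, 5}  B2 = {1, 2, 3, 7}  B3 = {1, 3, 6, 7}  B4 = {1, 2, 4, 7}
Tree: B1–B2, B2–B3, B2–B4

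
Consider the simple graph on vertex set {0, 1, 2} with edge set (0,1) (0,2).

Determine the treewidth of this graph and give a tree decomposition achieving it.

The largest bag has 2 vertices, giving width 1; this decomposition certifies tw(G) ≤ 1. Since G has at least one edge (e.g. 0–2), it is not an edgeless graph, so tw(G) ≥ 1. Hence tw(G) = 1 exactly.

Treewidth 1.
One optimal decomposition is:
Bags: B1 = {0, 2}  B2 = {0, 1}
Tree: B1–B2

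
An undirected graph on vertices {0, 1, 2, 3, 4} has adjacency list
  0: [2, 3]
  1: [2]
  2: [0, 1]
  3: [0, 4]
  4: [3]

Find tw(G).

A width-1 tree decomposition is:
Bags: B1 = {3, 4}  B2 = {0, 3}  B3 = {0, 2}  B4 = {1, 2}
Tree: B1–B2, B2–B3, B3–B4
Every bag has size at most 2, so the width is 2 − 1 = 1 and tw(G) ≤ 1. Any graph with an edge has treewidth ≥ 1, and G has the edge 4–3. The upper and lower bounds meet at 1, so that is the treewidth.

1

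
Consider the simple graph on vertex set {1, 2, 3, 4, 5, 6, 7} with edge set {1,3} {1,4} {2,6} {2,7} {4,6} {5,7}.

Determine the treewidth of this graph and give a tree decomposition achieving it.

Every bag has size at most 2, so the width is 2 − 1 = 1 and tw(G) ≤ 1. Since G has at least one edge (e.g. 5–7), it is not an edgeless graph, so tw(G) ≥ 1. Combining the bounds, tw(G) = 1.

Treewidth 1.
Bags: B1 = {5, 7}  B2 = {2, 7}  B3 = {2, 6}  B4 = {4, 6}  B5 = {1, 4}  B6 = {1, 3}
Tree: B1–B2, B2–B3, B3–B4, B4–B5, B5–B6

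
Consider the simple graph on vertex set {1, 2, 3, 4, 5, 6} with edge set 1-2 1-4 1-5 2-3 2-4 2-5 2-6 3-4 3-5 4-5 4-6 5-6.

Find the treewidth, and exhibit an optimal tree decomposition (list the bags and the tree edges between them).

Every bag has size at most 4, so the width is 4 − 1 = 3 and tw(G) ≤ 3. For the lower bound, the 4 vertices {1, 2, 4, 5} are pairwise adjacent, and any tree decomposition puts a clique entirely inside one bag — forcing width ≥ 3. The upper and lower bounds meet at 3, so that is the treewidth.

Treewidth 3.
Bags: B1 = {1, 2, 4, 5}  B2 = {2, 4, 5, 6}  B3 = {2, 3, 4, 5}
Tree: B1–B2, B1–B3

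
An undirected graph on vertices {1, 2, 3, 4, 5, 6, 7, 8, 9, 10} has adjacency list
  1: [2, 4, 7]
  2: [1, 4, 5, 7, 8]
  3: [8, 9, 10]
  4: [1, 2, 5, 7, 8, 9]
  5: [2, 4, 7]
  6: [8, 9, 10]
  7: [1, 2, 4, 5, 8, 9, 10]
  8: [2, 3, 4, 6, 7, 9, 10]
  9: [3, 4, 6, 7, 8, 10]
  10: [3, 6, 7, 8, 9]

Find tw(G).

3

A width-3 tree decomposition is:
Bags: B1 = {4, 7, 8, 9}  B2 = {2, 4, 7, 8}  B3 = {7, 8, 9, 10}  B4 = {6, 8, 9, 10}  B5 = {1, 2, 4, 7}  B6 = {3, 8, 9, 10}  B7 = {2, 4, 5, 7}
Tree: B1–B2, B1–B3, B3–B4, B2–B5, B4–B6, B5–B7
The largest bag has 4 vertices, giving width 3; this decomposition certifies tw(G) ≤ 3. On the other hand G contains the 4-clique {3, 8, 9, 10}. A clique must lie in a single bag of any decomposition, so no decomposition can have width below 3. Combining the bounds, tw(G) = 3.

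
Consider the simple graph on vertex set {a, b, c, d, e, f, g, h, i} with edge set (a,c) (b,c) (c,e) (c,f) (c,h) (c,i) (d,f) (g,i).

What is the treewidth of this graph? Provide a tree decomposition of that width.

Each bag holds 2 vertices, so the decomposition has width 1, which upper-bounds the treewidth. Any graph with an edge has treewidth ≥ 1, and G has the edge c–i. The upper and lower bounds meet at 1, so that is the treewidth.

Treewidth 1.
Bags: B1 = {c, i}  B2 = {c, e}  B3 = {b, c}  B4 = {c, f}  B5 = {g, i}  B6 = {a, c}  B7 = {c, h}  B8 = {d, f}
Tree: B1–B2, B1–B3, B2–B4, B1–B5, B4–B6, B6–B7, B4–B8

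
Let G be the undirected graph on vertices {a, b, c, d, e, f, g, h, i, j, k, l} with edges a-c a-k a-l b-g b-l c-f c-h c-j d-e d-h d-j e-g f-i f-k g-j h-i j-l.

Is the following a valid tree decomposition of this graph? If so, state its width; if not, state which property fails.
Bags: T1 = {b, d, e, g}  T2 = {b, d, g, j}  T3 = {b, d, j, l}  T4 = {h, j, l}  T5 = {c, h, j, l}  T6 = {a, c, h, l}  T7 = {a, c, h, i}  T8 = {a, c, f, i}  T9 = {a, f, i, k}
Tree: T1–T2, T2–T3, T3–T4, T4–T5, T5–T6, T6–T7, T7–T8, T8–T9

No — edge (d,h) lies in no bag.

A tree decomposition must satisfy three properties: every vertex lies in some bag; for every edge, both endpoints lie together in some bag; and for every vertex, the bags containing it form a connected subtree. Here edge (d,h) lies in no bag, so the decomposition is invalid.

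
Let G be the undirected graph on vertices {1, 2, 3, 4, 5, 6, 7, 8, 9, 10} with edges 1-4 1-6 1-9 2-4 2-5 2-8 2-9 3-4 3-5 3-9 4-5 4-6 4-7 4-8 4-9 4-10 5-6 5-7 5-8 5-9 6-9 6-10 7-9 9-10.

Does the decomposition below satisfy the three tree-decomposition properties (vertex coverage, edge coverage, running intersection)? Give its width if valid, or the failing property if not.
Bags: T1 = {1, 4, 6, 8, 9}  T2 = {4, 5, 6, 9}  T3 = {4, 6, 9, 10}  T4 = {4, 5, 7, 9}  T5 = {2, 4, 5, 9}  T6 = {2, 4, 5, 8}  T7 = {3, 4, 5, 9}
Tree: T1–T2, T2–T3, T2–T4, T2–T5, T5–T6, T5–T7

A tree decomposition must satisfy three properties: every vertex lies in some bag; for every edge, both endpoints lie together in some bag; and for every vertex, the bags containing it form a connected subtree. Here bags containing vertex 8 are not connected in the tree, so the decomposition is invalid.

No — bags containing vertex 8 are not connected in the tree.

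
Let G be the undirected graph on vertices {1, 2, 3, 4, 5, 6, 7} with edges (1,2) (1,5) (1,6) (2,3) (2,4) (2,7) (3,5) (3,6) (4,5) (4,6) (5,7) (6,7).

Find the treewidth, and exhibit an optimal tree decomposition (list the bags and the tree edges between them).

Treewidth 3.
One optimal decomposition is:
Bags: B1 = {2, 4, 5, 6}  B2 = {1, 2, 5, 6}  B3 = {2, 3, 5, 6}  B4 = {2, 5, 6, 7}
Tree: B1–B2, B2–B3, B3–B4

Each bag holds 4 vertices, so the decomposition has width 3, which upper-bounds the treewidth. For the lower bound: the 4 vertex sets {2,4}, {1,5}, {6}, {3} are disjoint, each induces a connected subgraph, and every pair is joined by at least one edge of G. Contracting each set to a single vertex therefore yields K_{4} as a minor, and since treewidth is minor-monotone, tw(G) ≥ tw(K_{4}) = 3. Hence tw(G) = 3 exactly.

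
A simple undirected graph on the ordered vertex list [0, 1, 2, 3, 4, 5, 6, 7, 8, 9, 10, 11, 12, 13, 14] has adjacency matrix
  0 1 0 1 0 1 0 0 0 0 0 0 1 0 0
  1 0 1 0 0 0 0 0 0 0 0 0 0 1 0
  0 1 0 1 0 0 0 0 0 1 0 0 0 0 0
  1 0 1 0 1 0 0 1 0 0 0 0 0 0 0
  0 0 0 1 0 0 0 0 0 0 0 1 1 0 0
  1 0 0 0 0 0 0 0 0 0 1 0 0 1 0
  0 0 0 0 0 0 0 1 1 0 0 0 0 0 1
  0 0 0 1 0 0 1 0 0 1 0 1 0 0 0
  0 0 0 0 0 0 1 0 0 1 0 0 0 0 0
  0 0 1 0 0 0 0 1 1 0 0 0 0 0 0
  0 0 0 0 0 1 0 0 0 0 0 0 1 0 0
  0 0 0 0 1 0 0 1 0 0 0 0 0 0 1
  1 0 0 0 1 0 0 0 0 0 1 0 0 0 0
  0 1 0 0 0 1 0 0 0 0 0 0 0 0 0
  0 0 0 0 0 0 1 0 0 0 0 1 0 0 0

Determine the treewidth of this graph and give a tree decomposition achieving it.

Treewidth 3.
Bags: B1 = {1, 5, 10, 13}  B2 = {0, 1, 5, 10}  B3 = {0, 1, 10, 12}  B4 = {0, 1, 2, 12}  B5 = {0, 2, 3, 12}  B6 = {2, 3, 4, 12}  B7 = {2, 3, 4, 9}  B8 = {3, 4, 7, 9}  B9 = {4, 7, 9, 11}  B10 = {7, 8, 9, 11}  B11 = {6, 7, 8, 11}  B12 = {6, 8, 11, 14}
Tree: B1–B2, B2–B3, B3–B4, B4–B5, B5–B6, B6–B7, B7–B8, B8–B9, B9–B10, B10–B11, B11–B12

Each bag holds 4 vertices, so the decomposition has width 3, which upper-bounds the treewidth. For the lower bound: the 4 vertex sets {5,10,13}, {1}, {0}, {2,3,4,12} are disjoint, each induces a connected subgraph, and every pair is joined by at least one edge of G. Contracting each set to a single vertex therefore yields K_{4} as a minor, and since treewidth is minor-monotone, tw(G) ≥ tw(K_{4}) = 3. Therefore the treewidth is 3.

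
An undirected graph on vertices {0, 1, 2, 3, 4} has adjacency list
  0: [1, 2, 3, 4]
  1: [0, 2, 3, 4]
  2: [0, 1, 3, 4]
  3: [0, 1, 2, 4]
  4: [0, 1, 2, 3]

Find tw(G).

4

A width-4 tree decomposition is:
Bags: B1 = {0, 1, 2, 3, 4}
Tree: (single bag)
A single bag containing all 5 vertices is trivially a valid decomposition of width 4. Conversely, {0, 1, 2, 3, 4} is a clique of size 5, and the vertices of any clique must share a bag in every tree decomposition; so some bag has ≥ 5 vertices and tw(G) ≥ 4. Therefore the treewidth is 4.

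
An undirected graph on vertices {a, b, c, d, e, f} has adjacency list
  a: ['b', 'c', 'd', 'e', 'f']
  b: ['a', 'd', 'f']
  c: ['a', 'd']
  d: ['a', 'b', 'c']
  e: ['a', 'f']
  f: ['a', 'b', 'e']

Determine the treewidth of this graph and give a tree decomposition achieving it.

Treewidth 2.
One such decomposition:
Bags: B1 = {a, b, f}  B2 = {a, b, d}  B3 = {a, e, f}  B4 = {a, c, d}
Tree: B1–B2, B1–B3, B2–B4

Every bag has size at most 3, so the width is 3 − 1 = 2 and tw(G) ≤ 2. For the lower bound, the 3 vertices {a, c, d} are pairwise adjacent, and any tree decomposition puts a clique entirely inside one bag — forcing width ≥ 2. The upper and lower bounds meet at 2, so that is the treewidth.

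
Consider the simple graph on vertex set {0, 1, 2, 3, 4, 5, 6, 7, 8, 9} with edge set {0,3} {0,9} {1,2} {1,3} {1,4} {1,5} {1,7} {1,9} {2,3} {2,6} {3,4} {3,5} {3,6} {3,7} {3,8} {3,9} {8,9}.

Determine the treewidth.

2

A width-2 tree decomposition is:
Bags: B1 = {1, 3, 9}  B2 = {1, 2, 3}  B3 = {1, 3, 7}  B4 = {1, 3, 5}  B5 = {0, 3, 9}  B6 = {2, 3, 6}  B7 = {1, 3, 4}  B8 = {3, 8, 9}
Tree: B1–B2, B1–B3, B2–B4, B1–B5, B2–B6, B1–B7, B1–B8
Each bag holds 3 vertices, so the decomposition has width 2, which upper-bounds the treewidth. For the lower bound, the 3 vertices {0, 3, 9} are pairwise adjacent, and any tree decomposition puts a clique entirely inside one bag — forcing width ≥ 2. Hence tw(G) = 2 exactly.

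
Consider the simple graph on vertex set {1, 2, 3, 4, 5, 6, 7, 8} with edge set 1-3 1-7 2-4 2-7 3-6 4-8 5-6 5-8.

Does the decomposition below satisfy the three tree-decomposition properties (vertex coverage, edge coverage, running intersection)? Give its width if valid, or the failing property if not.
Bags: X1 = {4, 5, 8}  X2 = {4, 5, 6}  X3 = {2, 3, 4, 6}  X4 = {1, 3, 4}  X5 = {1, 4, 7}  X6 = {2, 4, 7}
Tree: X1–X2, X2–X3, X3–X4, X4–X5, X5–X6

No — bags containing vertex 2 are not connected in the tree.

A tree decomposition must satisfy three properties: every vertex lies in some bag; for every edge, both endpoints lie together in some bag; and for every vertex, the bags containing it form a connected subtree. Here bags containing vertex 2 are not connected in the tree, so the decomposition is invalid.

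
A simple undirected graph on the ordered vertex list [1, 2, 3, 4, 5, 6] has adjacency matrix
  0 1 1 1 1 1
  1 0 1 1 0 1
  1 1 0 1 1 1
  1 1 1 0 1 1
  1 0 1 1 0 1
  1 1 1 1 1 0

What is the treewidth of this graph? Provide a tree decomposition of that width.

Every bag has size at most 5, so the width is 5 − 1 = 4 and tw(G) ≤ 4. For the lower bound, the 5 vertices {1, 2, 3, 4, 6} are pairwise adjacent, and any tree decomposition puts a clique entirely inside one bag — forcing width ≥ 4. Hence tw(G) = 4 exactly.

Treewidth 4.
Bags: B1 = {1, 3, 4, 5, 6}  B2 = {1, 2, 3, 4, 6}
Tree: B1–B2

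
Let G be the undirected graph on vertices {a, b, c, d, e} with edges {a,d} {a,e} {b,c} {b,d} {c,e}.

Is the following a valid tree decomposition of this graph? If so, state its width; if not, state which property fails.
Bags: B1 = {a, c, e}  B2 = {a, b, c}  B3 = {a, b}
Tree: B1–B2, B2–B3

A tree decomposition must satisfy three properties: every vertex lies in some bag; for every edge, both endpoints lie together in some bag; and for every vertex, the bags containing it form a connected subtree. Here vertex d appears in no bag, so the decomposition is invalid.

No — vertex d appears in no bag.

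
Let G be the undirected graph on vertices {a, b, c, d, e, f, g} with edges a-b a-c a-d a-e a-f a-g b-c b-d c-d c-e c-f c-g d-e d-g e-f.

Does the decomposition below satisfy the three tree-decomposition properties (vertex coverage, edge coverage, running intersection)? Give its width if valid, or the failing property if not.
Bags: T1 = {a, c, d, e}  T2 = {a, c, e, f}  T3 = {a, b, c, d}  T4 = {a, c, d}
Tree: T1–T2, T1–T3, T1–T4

A tree decomposition must satisfy three properties: every vertex lies in some bag; for every edge, both endpoints lie together in some bag; and for every vertex, the bags containing it form a connected subtree. Here vertex g appears in no bag, so the decomposition is invalid.

No — vertex g appears in no bag.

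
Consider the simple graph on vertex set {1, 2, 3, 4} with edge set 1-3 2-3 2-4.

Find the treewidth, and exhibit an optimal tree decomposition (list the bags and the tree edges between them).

Every bag has size at most 2, so the width is 2 − 1 = 1 and tw(G) ≤ 1. Since G has at least one edge (e.g. 3–2), it is not an edgeless graph, so tw(G) ≥ 1. Hence tw(G) = 1 exactly.

Treewidth 1.
One optimal decomposition is:
Bags: B1 = {2, 3}  B2 = {1, 3}  B3 = {2, 4}
Tree: B1–B2, B1–B3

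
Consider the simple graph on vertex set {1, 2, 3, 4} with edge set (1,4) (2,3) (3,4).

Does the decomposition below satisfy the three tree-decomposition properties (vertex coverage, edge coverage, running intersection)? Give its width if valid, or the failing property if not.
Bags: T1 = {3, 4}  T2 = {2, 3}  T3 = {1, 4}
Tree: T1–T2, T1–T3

Yes; width 1.

Checking the three conditions: (i) the bags cover all of {1, 2, 3, 4}; (ii) for each edge, some bag contains both endpoints; (iii) the bags containing any fixed vertex form a subtree. All hold, so the decomposition is valid with width 2 − 1 = 1.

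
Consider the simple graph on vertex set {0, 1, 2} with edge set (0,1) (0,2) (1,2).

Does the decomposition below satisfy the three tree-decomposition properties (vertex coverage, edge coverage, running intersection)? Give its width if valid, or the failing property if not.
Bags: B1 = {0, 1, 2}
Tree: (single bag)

Yes; width 2.

Checking the three conditions: (i) the bags cover all of {0, 1, 2}; (ii) for each edge, some bag contains both endpoints; (iii) the bags containing any fixed vertex form a subtree. All hold, so the decomposition is valid with width 3 − 1 = 2.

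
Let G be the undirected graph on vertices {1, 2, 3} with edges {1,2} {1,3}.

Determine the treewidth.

A width-1 tree decomposition is:
Bags: B1 = {1, 2}  B2 = {1, 3}
Tree: B1–B2
Each bag holds 2 vertices, so the decomposition has width 1, which upper-bounds the treewidth. G has an edge, so its treewidth is at least 1. The upper and lower bounds meet at 1, so that is the treewidth.

1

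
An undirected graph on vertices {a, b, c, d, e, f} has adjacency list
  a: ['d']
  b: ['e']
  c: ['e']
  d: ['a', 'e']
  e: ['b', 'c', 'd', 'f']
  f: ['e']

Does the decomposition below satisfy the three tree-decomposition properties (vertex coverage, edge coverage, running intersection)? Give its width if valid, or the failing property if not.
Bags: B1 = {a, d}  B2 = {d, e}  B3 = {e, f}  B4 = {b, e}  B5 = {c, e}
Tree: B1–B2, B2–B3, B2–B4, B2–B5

Vertex coverage: the bags together contain {a, b, c, d, e, f}, the full vertex set. Edge coverage: each edge of G has both endpoints in at least one bag. Running intersection: for every vertex, the bags containing it form a connected subtree. All three properties hold, so this is a valid tree decomposition of width max|bag| − 1 = 1, and hence tw(G) ≤ 1.

Yes; width 1.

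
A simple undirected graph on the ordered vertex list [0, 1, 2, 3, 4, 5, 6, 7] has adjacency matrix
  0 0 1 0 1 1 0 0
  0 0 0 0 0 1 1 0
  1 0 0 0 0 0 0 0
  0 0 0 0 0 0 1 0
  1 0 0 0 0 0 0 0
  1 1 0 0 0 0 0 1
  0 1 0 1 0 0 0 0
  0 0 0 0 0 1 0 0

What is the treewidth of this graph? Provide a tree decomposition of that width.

Treewidth 1.
One optimal decomposition is:
Bags: B1 = {0, 5}  B2 = {1, 5}  B3 = {0, 4}  B4 = {1, 6}  B5 = {3, 6}  B6 = {0, 2}  B7 = {5, 7}
Tree: B1–B2, B1–B3, B2–B4, B4–B5, B1–B6, B2–B7

The largest bag has 2 vertices, giving width 1; this decomposition certifies tw(G) ≤ 1. Since G has at least one edge (e.g. 0–5), it is not an edgeless graph, so tw(G) ≥ 1. Therefore the treewidth is 1.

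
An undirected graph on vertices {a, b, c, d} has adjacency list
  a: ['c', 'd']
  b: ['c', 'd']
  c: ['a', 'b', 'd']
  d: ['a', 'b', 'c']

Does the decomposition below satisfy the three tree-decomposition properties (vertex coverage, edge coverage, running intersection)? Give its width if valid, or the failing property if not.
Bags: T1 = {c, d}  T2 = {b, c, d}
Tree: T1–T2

No — vertex a appears in no bag.

A tree decomposition must satisfy three properties: every vertex lies in some bag; for every edge, both endpoints lie together in some bag; and for every vertex, the bags containing it form a connected subtree. Here vertex a appears in no bag, so the decomposition is invalid.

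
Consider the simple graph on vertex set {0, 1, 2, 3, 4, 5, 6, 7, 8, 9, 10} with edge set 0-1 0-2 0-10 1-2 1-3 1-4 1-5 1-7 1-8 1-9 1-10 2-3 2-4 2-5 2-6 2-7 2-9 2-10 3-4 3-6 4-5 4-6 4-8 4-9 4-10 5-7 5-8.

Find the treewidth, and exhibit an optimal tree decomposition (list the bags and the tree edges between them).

The largest bag has 4 vertices, giving width 3; this decomposition certifies tw(G) ≤ 3. Conversely, {1, 4, 5, 8} is a clique of size 4, and the vertices of any clique must share a bag in every tree decomposition; so some bag has ≥ 4 vertices and tw(G) ≥ 3. The upper and lower bounds meet at 3, so that is the treewidth.

Treewidth 3.
Bags: B1 = {1, 2, 4, 9}  B2 = {1, 2, 4, 5}  B3 = {1, 2, 4, 10}  B4 = {1, 2, 5, 7}  B5 = {1, 2, 3, 4}  B6 = {2, 3, 4, 6}  B7 = {0, 1, 2, 10}  B8 = {1, 4, 5, 8}
Tree: B1–B2, B2–B3, B2–B4, B1–B5, B5–B6, B3–B7, B2–B8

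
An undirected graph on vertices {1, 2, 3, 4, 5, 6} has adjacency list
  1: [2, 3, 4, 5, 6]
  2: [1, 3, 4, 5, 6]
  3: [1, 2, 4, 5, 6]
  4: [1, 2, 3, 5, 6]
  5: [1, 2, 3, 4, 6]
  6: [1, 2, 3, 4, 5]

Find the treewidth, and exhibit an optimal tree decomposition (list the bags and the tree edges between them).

Treewidth 5.
One such decomposition:
Bags: B1 = {1, 2, 3, 4, 5, 6}
Tree: (single bag)

With just one bag of size 6, the width is 6 − 1 = 5, so tw(G) ≤ 5. For the lower bound, the 6 vertices {1, 2, 3, 4, 5, 6} are pairwise adjacent, and any tree decomposition puts a clique entirely inside one bag — forcing width ≥ 5. Combining the bounds, tw(G) = 5.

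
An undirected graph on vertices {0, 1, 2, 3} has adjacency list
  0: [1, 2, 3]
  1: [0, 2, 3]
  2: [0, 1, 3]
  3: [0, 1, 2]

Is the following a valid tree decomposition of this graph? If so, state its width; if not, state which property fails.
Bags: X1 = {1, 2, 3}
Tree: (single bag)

No — vertex 0 appears in no bag.

A tree decomposition must satisfy three properties: every vertex lies in some bag; for every edge, both endpoints lie together in some bag; and for every vertex, the bags containing it form a connected subtree. Here vertex 0 appears in no bag, so the decomposition is invalid.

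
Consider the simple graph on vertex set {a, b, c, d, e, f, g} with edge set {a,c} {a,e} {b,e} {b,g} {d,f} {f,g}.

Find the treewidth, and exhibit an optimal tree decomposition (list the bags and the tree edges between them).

Treewidth 1.
One such decomposition:
Bags: B1 = {a, c}  B2 = {a, e}  B3 = {b, e}  B4 = {b, g}  B5 = {f, g}  B6 = {d, f}
Tree: B1–B2, B2–B3, B3–B4, B4–B5, B5–B6

The largest bag has 2 vertices, giving width 1; this decomposition certifies tw(G) ≤ 1. G has an edge, so its treewidth is at least 1. Hence tw(G) = 1 exactly.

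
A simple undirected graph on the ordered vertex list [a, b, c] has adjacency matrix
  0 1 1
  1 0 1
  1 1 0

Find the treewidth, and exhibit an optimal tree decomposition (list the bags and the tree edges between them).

Treewidth 2.
Bags: B1 = {a, b, c}
Tree: (single bag)

A single bag containing all 3 vertices is trivially a valid decomposition of width 2. Conversely, {a, b, c} is a clique of size 3, and the vertices of any clique must share a bag in every tree decomposition; so some bag has ≥ 3 vertices and tw(G) ≥ 2. Therefore the treewidth is 2.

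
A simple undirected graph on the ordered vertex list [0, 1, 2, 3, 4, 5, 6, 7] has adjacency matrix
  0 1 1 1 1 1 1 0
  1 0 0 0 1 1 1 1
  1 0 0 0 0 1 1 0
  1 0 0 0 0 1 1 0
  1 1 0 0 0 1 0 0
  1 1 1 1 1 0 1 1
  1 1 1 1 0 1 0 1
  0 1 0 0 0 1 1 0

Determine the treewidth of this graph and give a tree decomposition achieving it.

Each bag holds 4 vertices, so the decomposition has width 3, which upper-bounds the treewidth. On the other hand G contains the 4-clique {0, 1, 4, 5}. A clique must lie in a single bag of any decomposition, so no decomposition can have width below 3. Combining the bounds, tw(G) = 3.

Treewidth 3.
Bags: B1 = {1, 5, 6, 7}  B2 = {0, 1, 5, 6}  B3 = {0, 2, 5, 6}  B4 = {0, 3, 5, 6}  B5 = {0, 1, 4, 5}
Tree: B1–B2, B2–B3, B3–B4, B2–B5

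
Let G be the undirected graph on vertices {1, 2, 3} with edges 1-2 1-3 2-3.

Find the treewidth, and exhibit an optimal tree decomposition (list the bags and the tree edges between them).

With just one bag of size 3, the width is 3 − 1 = 2, so tw(G) ≤ 2. On the other hand G contains the 3-clique {1, 2, 3}. A clique must lie in a single bag of any decomposition, so no decomposition can have width below 2. Combining the bounds, tw(G) = 2.

Treewidth 2.
Bags: B1 = {1, 2, 3}
Tree: (single bag)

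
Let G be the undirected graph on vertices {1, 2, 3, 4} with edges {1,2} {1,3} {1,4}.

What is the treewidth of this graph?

A width-1 tree decomposition is:
Bags: B1 = {1, 4}  B2 = {1, 2}  B3 = {1, 3}
Tree: B1–B2, B1–B3
Each bag holds 2 vertices, so the decomposition has width 1, which upper-bounds the treewidth. Since G has at least one edge (e.g. 1–4), it is not an edgeless graph, so tw(G) ≥ 1. The upper and lower bounds meet at 1, so that is the treewidth.

1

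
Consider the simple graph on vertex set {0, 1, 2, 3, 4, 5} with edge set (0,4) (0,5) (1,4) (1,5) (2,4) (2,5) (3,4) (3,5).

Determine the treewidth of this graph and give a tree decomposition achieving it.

The largest bag has 3 vertices, giving width 2; this decomposition certifies tw(G) ≤ 2. For the lower bound, G contains the cycle 1–5–0–4–1, so G is not a forest; only forests have treewidth ≤ 1, hence tw(G) ≥ 2. Combining the bounds, tw(G) = 2.

Treewidth 2.
Bags: B1 = {1, 4, 5}  B2 = {0, 4, 5}  B3 = {2, 4, 5}  B4 = {3, 4, 5}
Tree: B1–B2, B2–B3, B3–B4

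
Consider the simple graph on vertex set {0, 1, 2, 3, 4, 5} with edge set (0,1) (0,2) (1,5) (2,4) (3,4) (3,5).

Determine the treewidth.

A width-2 tree decomposition is:
Bags: B1 = {0, 1, 2}  B2 = {1, 2, 4}  B3 = {1, 3, 4}  B4 = {1, 3, 5}
Tree: B1–B2, B2–B3, B3–B4
Every bag has size at most 3, so the width is 3 − 1 = 2 and tw(G) ≤ 2. The edges 1–0–2–4–3–5–1 form a cycle, so G is not a tree and its treewidth is at least 2. Combining the bounds, tw(G) = 2.

2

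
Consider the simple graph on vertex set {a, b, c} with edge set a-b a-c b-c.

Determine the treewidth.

A width-2 tree decomposition is:
Bags: B1 = {a, b, c}
Tree: (single bag)
With just one bag of size 3, the width is 3 − 1 = 2, so tw(G) ≤ 2. For the lower bound, the 3 vertices {a, b, c} are pairwise adjacent, and any tree decomposition puts a clique entirely inside one bag — forcing width ≥ 2. Combining the bounds, tw(G) = 2.

2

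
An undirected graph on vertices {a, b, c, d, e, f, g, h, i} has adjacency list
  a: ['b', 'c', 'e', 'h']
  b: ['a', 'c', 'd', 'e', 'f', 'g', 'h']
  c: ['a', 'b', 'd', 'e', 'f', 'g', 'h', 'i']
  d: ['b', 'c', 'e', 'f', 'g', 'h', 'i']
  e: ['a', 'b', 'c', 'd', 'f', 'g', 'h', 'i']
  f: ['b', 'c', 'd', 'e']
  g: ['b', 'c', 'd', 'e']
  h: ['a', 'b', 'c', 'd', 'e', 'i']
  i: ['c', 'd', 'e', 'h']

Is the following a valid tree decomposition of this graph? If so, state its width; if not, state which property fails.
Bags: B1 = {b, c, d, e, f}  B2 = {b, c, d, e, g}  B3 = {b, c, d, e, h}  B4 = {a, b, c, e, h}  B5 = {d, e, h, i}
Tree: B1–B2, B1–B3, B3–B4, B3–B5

No — edge (c,i) lies in no bag.

A tree decomposition must satisfy three properties: every vertex lies in some bag; for every edge, both endpoints lie together in some bag; and for every vertex, the bags containing it form a connected subtree. Here edge (c,i) lies in no bag, so the decomposition is invalid.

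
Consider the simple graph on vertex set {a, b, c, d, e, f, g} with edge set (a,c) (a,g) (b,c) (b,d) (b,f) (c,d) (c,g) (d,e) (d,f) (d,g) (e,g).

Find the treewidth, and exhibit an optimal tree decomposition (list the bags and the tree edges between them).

Treewidth 2.
One such decomposition:
Bags: B1 = {c, d, g}  B2 = {a, c, g}  B3 = {d, e, g}  B4 = {b, c, d}  B5 = {b, d, f}
Tree: B1–B2, B1–B3, B1–B4, B4–B5

The largest bag has 3 vertices, giving width 2; this decomposition certifies tw(G) ≤ 2. On the other hand G contains the 3-clique {d, e, g}. A clique must lie in a single bag of any decomposition, so no decomposition can have width below 2. Combining the bounds, tw(G) = 2.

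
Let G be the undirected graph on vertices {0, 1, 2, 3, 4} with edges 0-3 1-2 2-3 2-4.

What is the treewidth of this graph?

A width-1 tree decomposition is:
Bags: B1 = {2, 4}  B2 = {2, 3}  B3 = {1, 2}  B4 = {0, 3}
Tree: B1–B2, B2–B3, B2–B4
Each bag holds 2 vertices, so the decomposition has width 1, which upper-bounds the treewidth. G has an edge, so its treewidth is at least 1. Combining the bounds, tw(G) = 1.

1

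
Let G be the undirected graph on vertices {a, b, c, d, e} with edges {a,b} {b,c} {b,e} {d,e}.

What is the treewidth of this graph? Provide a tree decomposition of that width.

Treewidth 1.
Bags: B1 = {b, e}  B2 = {d, e}  B3 = {b, c}  B4 = {a, b}
Tree: B1–B2, B1–B3, B1–B4

The largest bag has 2 vertices, giving width 1; this decomposition certifies tw(G) ≤ 1. G has an edge, so its treewidth is at least 1. Combining the bounds, tw(G) = 1.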